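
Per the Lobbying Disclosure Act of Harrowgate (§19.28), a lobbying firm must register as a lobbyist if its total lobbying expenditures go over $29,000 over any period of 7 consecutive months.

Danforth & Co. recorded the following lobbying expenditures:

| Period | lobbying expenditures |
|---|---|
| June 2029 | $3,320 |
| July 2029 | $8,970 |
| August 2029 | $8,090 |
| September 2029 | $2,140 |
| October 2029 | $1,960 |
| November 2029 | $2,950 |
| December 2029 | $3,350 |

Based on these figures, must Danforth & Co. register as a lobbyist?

Yes

Total lobbying expenditures: $3,320 + $8,970 + $8,090 + $2,140 + $1,960 + $2,950 + $3,350 = $30,780.
$30,780 > $29,000, so the threshold is exceeded.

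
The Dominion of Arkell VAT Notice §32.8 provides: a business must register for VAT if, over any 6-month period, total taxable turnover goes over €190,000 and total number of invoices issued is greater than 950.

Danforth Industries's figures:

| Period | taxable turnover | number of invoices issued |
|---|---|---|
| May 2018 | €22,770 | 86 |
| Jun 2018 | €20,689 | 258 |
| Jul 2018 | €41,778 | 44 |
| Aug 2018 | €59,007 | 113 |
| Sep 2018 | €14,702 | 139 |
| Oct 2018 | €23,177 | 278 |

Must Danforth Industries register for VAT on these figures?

No

Total taxable turnover: €22,770 + €20,689 + €41,778 + €59,007 + €14,702 + €23,177 = €182,123 (≤ €190,000).
Total number of invoices issued: 86 + 258 + 44 + 113 + 139 + 278 = 918 (≤ 950).
The test is 'and': the rule requires both, and at least one is not exceeded.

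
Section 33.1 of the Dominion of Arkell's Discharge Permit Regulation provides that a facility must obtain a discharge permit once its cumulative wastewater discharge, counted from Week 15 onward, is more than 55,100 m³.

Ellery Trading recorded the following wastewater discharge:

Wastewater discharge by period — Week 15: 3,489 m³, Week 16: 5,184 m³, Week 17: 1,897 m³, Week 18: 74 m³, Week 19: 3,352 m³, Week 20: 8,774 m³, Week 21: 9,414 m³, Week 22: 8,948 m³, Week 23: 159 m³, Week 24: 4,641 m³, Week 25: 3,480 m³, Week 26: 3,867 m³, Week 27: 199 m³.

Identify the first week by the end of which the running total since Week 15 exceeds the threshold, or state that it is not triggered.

Not triggered

Through Week 15: 3,489 m³
Through Week 16: 8,673 m³
Through Week 17: 10,570 m³
Through Week 18: 10,644 m³
Through Week 19: 13,996 m³
Through Week 20: 22,770 m³
Through Week 21: 32,184 m³
Through Week 22: 41,132 m³
Through Week 23: 41,291 m³
Through Week 24: 45,932 m³
Through Week 25: 49,412 m³
Through Week 26: 53,279 m³
Through Week 27: 53,478 m³
Final cumulative total 53,478 m³ ≤ 55,100 m³; the threshold is never exceeded.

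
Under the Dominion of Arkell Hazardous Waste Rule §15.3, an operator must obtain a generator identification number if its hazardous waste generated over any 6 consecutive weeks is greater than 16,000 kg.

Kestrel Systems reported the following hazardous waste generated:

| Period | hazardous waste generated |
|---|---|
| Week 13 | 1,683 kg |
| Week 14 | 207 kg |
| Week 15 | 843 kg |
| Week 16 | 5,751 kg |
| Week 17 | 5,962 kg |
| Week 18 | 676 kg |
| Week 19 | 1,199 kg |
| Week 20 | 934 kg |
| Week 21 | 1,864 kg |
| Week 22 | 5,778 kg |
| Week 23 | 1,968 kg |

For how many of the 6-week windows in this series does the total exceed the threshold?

Week 13–Week 18: 1,683 kg + 207 kg + 843 kg + 5,751 kg + 5,962 kg + 676 kg = 15,122 kg (under)
Week 14–Week 19: 207 kg + 843 kg + 5,751 kg + 5,962 kg + 676 kg + 1,199 kg = 14,638 kg (under)
Week 15–Week 20: 843 kg + 5,751 kg + 5,962 kg + 676 kg + 1,199 kg + 934 kg = 15,365 kg (under)
Week 16–Week 21: 5,751 kg + 5,962 kg + 676 kg + 1,199 kg + 934 kg + 1,864 kg = 16,386 kg (over)
Week 17–Week 22: 5,962 kg + 676 kg + 1,199 kg + 934 kg + 1,864 kg + 5,778 kg = 16,413 kg (over)
Week 18–Week 23: 676 kg + 1,199 kg + 934 kg + 1,864 kg + 5,778 kg + 1,968 kg = 12,419 kg (under)
2 windows exceed the threshold.

2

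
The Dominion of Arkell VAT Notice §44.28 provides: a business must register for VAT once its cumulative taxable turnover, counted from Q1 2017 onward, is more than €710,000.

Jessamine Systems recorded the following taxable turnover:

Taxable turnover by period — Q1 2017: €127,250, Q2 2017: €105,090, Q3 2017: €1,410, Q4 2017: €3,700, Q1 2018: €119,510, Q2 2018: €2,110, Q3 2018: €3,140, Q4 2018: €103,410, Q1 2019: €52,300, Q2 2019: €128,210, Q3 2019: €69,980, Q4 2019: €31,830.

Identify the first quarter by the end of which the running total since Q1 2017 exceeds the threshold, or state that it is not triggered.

Q3 2019

Through Q1 2017: €127,250
Through Q2 2017: €232,340
Through Q3 2017: €233,750
Through Q4 2017: €237,450
Through Q1 2018: €356,960
Through Q2 2018: €359,070
Through Q3 2018: €362,210
Through Q4 2018: €465,620
Through Q1 2019: €517,920
Through Q2 2019: €646,130
Through Q3 2019: €716,110 ← exceeds threshold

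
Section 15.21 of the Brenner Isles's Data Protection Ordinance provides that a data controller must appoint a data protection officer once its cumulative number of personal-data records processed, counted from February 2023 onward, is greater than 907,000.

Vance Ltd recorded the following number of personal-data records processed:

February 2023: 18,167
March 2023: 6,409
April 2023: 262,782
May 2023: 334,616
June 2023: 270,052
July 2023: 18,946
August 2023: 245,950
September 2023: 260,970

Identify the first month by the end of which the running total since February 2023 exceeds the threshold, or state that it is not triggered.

July 2023

Through February 2023: 18,167
Through March 2023: 24,576
Through April 2023: 287,358
Through May 2023: 621,974
Through June 2023: 892,026
Through July 2023: 910,972 ← exceeds threshold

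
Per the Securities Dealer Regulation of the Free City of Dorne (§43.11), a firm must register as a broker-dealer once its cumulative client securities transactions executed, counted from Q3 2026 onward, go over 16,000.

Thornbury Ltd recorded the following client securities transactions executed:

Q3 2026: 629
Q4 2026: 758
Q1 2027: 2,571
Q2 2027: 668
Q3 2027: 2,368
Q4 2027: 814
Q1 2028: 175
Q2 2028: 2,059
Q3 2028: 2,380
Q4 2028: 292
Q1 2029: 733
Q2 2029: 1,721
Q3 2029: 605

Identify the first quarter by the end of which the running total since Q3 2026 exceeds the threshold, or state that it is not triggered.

Not triggered

Through Q3 2026: 629
Through Q4 2026: 1,387
Through Q1 2027: 3,958
Through Q2 2027: 4,626
Through Q3 2027: 6,994
Through Q4 2027: 7,808
Through Q1 2028: 7,983
Through Q2 2028: 10,042
Through Q3 2028: 12,422
Through Q4 2028: 12,714
Through Q1 2029: 13,447
Through Q2 2029: 15,168
Through Q3 2029: 15,773
Final cumulative total 15,773 ≤ 16,000; the threshold is never exceeded.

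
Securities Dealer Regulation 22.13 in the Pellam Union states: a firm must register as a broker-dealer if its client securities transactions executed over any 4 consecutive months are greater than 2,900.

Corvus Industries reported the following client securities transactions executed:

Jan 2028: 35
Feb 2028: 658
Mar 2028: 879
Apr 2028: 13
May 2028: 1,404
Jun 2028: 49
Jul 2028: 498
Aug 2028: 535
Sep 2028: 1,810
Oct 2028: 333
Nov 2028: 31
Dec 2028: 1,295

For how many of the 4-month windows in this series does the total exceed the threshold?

Jan 2028–Apr 2028: 35 + 658 + 879 + 13 = 1,585 (under)
Feb 2028–May 2028: 658 + 879 + 13 + 1,404 = 2,954 (over)
Mar 2028–Jun 2028: 879 + 13 + 1,404 + 49 = 2,345 (under)
Apr 2028–Jul 2028: 13 + 1,404 + 49 + 498 = 1,964 (under)
May 2028–Aug 2028: 1,404 + 49 + 498 + 535 = 2,486 (under)
Jun 2028–Sep 2028: 49 + 498 + 535 + 1,810 = 2,892 (under)
Jul 2028–Oct 2028: 498 + 535 + 1,810 + 333 = 3,176 (over)
Aug 2028–Nov 2028: 535 + 1,810 + 333 + 31 = 2,709 (under)
Sep 2028–Dec 2028: 1,810 + 333 + 31 + 1,295 = 3,469 (over)
3 windows exceed the threshold.

3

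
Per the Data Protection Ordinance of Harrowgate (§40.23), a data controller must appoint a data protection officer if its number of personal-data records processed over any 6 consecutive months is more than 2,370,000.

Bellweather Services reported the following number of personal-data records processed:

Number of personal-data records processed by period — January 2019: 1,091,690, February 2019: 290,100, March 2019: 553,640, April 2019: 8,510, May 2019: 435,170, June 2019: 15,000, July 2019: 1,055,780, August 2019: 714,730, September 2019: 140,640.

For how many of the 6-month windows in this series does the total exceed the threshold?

January 2019–June 2019: 1,091,690 + 290,100 + 553,640 + 8,510 + 435,170 + 15,000 = 2,394,110 (over)
February 2019–July 2019: 290,100 + 553,640 + 8,510 + 435,170 + 15,000 + 1,055,780 = 2,358,200 (under)
March 2019–August 2019: 553,640 + 8,510 + 435,170 + 15,000 + 1,055,780 + 714,730 = 2,782,830 (over)
April 2019–September 2019: 8,510 + 435,170 + 15,000 + 1,055,780 + 714,730 + 140,640 = 2,369,830 (under)
2 windows exceed the threshold.

2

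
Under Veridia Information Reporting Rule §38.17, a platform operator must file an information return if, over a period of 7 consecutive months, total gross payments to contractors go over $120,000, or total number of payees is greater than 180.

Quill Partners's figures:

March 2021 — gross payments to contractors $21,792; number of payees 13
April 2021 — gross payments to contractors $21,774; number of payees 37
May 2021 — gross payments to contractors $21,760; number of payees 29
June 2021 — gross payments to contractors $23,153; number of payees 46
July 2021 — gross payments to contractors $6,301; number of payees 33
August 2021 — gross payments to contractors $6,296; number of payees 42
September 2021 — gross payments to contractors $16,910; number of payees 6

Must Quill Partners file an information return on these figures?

Yes

Total gross payments to contractors: $21,792 + $21,774 + $21,760 + $23,153 + $6,301 + $6,296 + $16,910 = $117,986 (≤ $120,000).
Total number of payees: 13 + 37 + 29 + 46 + 33 + 42 + 6 = 206 (> 180).
The test is 'or': at least one threshold is exceeded.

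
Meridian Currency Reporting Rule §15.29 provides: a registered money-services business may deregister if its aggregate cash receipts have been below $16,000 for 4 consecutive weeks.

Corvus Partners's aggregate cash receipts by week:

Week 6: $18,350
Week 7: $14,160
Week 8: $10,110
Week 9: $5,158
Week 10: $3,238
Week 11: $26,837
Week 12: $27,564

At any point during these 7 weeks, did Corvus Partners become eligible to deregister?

Yes

Weeks below $16,000: Week 7, Week 8, Week 9, Week 10.
Longest run of consecutive weeks below the threshold: 4.
4 ≥ 4, so Corvus Partners became eligible.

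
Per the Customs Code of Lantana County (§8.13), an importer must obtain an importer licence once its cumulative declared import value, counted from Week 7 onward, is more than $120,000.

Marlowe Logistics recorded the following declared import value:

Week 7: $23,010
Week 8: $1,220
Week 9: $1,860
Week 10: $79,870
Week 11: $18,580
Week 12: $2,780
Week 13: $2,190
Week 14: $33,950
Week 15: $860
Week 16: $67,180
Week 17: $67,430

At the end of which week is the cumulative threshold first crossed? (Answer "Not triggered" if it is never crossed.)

Week 11

Through Week 7: $23,010
Through Week 8: $24,230
Through Week 9: $26,090
Through Week 10: $105,960
Through Week 11: $124,540 ← exceeds threshold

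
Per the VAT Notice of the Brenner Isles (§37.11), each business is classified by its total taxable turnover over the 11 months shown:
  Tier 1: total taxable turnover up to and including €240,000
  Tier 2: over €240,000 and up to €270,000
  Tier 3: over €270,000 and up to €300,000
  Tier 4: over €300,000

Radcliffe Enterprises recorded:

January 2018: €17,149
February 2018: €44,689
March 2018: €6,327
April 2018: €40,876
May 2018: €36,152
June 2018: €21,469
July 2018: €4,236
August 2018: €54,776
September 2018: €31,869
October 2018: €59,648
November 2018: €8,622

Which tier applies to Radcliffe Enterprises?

Total taxable turnover: €17,149 + €44,689 + €6,327 + €40,876 + €36,152 + €21,469 + €4,236 + €54,776 + €31,869 + €59,648 + €8,622 = €325,813.
€325,813 > €300,000, so Tier 4 applies.

Tier 4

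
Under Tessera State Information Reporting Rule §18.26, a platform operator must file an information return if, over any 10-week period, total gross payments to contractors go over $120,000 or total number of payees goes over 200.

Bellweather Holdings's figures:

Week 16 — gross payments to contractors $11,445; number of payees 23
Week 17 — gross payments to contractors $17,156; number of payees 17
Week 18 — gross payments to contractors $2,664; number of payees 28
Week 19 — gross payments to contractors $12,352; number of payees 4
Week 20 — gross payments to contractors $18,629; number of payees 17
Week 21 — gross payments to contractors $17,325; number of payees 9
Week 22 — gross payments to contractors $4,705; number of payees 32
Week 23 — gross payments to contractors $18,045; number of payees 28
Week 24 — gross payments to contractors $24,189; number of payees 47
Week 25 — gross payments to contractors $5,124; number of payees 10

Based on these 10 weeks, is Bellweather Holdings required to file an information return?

Total gross payments to contractors: $11,445 + $17,156 + $2,664 + $12,352 + $18,629 + $17,325 + $4,705 + $18,045 + $24,189 + $5,124 = $131,634 (> $120,000).
Total number of payees: 23 + 17 + 28 + 4 + 17 + 9 + 32 + 28 + 47 + 10 = 215 (> 200).
The test is 'or': at least one threshold is exceeded.

Yes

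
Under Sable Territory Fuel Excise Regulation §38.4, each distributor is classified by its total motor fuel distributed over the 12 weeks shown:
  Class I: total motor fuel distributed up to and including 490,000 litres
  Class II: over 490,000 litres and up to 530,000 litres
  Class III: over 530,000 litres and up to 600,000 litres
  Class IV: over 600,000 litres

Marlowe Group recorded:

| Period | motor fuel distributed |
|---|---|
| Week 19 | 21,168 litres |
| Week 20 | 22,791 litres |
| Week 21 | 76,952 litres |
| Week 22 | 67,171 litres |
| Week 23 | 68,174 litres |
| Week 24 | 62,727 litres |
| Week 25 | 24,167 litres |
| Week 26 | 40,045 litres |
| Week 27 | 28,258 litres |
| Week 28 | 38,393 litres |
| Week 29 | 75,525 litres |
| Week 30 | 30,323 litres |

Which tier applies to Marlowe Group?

Class III

Total motor fuel distributed: 21,168 litres + 22,791 litres + 76,952 litres + 67,171 litres + 68,174 litres + 62,727 litres + 24,167 litres + 40,045 litres + 28,258 litres + 38,393 litres + 75,525 litres + 30,323 litres = 555,694 litres.
530,000 litres < 555,694 litres ≤ 600,000 litres, so Class III applies.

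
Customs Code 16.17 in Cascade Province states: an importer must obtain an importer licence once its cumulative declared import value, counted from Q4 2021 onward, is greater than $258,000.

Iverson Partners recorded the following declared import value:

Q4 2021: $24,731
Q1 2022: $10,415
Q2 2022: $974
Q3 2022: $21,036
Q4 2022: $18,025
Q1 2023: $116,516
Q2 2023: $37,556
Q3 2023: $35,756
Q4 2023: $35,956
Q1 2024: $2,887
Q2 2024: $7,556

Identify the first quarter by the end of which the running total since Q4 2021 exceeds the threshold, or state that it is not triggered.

Through Q4 2021: $24,731
Through Q1 2022: $35,146
Through Q2 2022: $36,120
Through Q3 2022: $57,156
Through Q4 2022: $75,181
Through Q1 2023: $191,697
Through Q2 2023: $229,253
Through Q3 2023: $265,009 ← exceeds threshold

Q3 2023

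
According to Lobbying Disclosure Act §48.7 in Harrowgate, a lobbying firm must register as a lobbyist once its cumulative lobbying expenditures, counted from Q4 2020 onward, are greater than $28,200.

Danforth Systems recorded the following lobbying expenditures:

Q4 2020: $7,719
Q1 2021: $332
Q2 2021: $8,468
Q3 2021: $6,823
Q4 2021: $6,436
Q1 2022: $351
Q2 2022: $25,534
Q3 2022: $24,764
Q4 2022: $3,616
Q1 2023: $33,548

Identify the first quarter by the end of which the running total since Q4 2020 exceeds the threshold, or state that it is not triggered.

Through Q4 2020: $7,719
Through Q1 2021: $8,051
Through Q2 2021: $16,519
Through Q3 2021: $23,342
Through Q4 2021: $29,778 ← exceeds threshold

Q4 2021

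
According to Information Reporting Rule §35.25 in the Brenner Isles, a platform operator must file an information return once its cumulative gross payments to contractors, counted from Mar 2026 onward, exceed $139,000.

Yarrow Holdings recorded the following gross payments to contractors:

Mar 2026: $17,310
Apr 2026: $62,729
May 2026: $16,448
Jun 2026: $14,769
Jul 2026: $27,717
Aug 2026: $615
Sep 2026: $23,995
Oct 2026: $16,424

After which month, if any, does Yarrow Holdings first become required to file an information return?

Aug 2026

Through Mar 2026: $17,310
Through Apr 2026: $80,039
Through May 2026: $96,487
Through Jun 2026: $111,256
Through Jul 2026: $138,973
Through Aug 2026: $139,588 ← exceeds threshold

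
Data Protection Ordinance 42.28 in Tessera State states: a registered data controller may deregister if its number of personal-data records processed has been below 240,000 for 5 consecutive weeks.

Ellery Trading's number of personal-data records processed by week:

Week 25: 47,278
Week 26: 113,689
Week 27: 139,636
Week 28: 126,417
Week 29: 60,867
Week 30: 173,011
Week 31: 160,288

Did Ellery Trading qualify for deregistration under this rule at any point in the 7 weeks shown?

Yes

Weeks below 240,000: Week 25, Week 26, Week 27, Week 28, Week 29, Week 30, Week 31.
Longest run of consecutive weeks below the threshold: 7.
7 ≥ 5, so Ellery Trading became eligible.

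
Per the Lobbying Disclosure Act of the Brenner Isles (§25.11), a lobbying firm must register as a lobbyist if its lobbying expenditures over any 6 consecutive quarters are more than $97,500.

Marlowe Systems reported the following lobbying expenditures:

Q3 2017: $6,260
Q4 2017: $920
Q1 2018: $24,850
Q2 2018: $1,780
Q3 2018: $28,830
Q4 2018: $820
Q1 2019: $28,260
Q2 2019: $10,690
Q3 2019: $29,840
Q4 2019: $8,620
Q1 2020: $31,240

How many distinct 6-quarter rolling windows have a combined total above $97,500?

Q3 2017–Q4 2018: $6,260 + $920 + $24,850 + $1,780 + $28,830 + $820 = $63,460 (under)
Q4 2017–Q1 2019: $920 + $24,850 + $1,780 + $28,830 + $820 + $28,260 = $85,460 (under)
Q1 2018–Q2 2019: $24,850 + $1,780 + $28,830 + $820 + $28,260 + $10,690 = $95,230 (under)
Q2 2018–Q3 2019: $1,780 + $28,830 + $820 + $28,260 + $10,690 + $29,840 = $100,220 (over)
Q3 2018–Q4 2019: $28,830 + $820 + $28,260 + $10,690 + $29,840 + $8,620 = $107,060 (over)
Q4 2018–Q1 2020: $820 + $28,260 + $10,690 + $29,840 + $8,620 + $31,240 = $109,470 (over)
3 windows exceed the threshold.

3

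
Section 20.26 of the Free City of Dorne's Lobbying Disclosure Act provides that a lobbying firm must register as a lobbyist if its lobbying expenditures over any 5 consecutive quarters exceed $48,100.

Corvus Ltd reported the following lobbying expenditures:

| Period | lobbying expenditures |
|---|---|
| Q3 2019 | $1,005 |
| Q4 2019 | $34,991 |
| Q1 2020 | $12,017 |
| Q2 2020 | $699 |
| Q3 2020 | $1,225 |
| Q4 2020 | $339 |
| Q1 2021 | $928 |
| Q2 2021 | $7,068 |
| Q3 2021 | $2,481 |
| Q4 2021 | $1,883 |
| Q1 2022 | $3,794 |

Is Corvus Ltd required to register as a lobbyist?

Yes

Q3 2019–Q3 2020: $1,005 + $34,991 + $12,017 + $699 + $1,225 = $49,937 (over)
Q4 2019–Q4 2020: $34,991 + $12,017 + $699 + $1,225 + $339 = $49,271 (over)
Q1 2020–Q1 2021: $12,017 + $699 + $1,225 + $339 + $928 = $15,208 (under)
Q2 2020–Q2 2021: $699 + $1,225 + $339 + $928 + $7,068 = $10,259 (under)
Q3 2020–Q3 2021: $1,225 + $339 + $928 + $7,068 + $2,481 = $12,041 (under)
Q4 2020–Q4 2021: $339 + $928 + $7,068 + $2,481 + $1,883 = $12,699 (under)
Q1 2021–Q1 2022: $928 + $7,068 + $2,481 + $1,883 + $3,794 = $16,154 (under)
At least one window exceeds $48,100.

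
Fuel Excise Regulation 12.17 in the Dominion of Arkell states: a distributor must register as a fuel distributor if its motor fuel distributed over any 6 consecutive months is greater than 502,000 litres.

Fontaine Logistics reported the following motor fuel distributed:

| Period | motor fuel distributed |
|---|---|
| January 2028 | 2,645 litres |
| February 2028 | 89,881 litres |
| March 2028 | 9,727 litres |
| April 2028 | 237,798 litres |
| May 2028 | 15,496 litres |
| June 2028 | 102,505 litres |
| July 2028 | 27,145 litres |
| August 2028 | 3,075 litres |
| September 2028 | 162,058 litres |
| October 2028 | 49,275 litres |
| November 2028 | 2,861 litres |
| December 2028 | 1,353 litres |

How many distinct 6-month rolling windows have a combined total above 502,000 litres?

January 2028–June 2028: 2,645 litres + 89,881 litres + 9,727 litres + 237,798 litres + 15,496 litres + 102,505 litres = 458,052 litres (under)
February 2028–July 2028: 89,881 litres + 9,727 litres + 237,798 litres + 15,496 litres + 102,505 litres + 27,145 litres = 482,552 litres (under)
March 2028–August 2028: 9,727 litres + 237,798 litres + 15,496 litres + 102,505 litres + 27,145 litres + 3,075 litres = 395,746 litres (under)
April 2028–September 2028: 237,798 litres + 15,496 litres + 102,505 litres + 27,145 litres + 3,075 litres + 162,058 litres = 548,077 litres (over)
May 2028–October 2028: 15,496 litres + 102,505 litres + 27,145 litres + 3,075 litres + 162,058 litres + 49,275 litres = 359,554 litres (under)
June 2028–November 2028: 102,505 litres + 27,145 litres + 3,075 litres + 162,058 litres + 49,275 litres + 2,861 litres = 346,919 litres (under)
July 2028–December 2028: 27,145 litres + 3,075 litres + 162,058 litres + 49,275 litres + 2,861 litres + 1,353 litres = 245,767 litres (under)
1 window exceeds the threshold.

1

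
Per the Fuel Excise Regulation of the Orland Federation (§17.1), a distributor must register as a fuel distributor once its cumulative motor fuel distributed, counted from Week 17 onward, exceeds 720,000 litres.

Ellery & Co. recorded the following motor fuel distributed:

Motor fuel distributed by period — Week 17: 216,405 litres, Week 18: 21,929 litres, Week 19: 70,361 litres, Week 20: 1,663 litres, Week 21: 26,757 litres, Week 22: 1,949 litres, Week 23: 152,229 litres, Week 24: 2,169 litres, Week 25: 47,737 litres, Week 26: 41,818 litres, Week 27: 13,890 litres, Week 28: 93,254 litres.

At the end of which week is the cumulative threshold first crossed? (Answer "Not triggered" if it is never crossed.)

Through Week 17: 216,405 litres
Through Week 18: 238,334 litres
Through Week 19: 308,695 litres
Through Week 20: 310,358 litres
Through Week 21: 337,115 litres
Through Week 22: 339,064 litres
Through Week 23: 491,293 litres
Through Week 24: 493,462 litres
Through Week 25: 541,199 litres
Through Week 26: 583,017 litres
Through Week 27: 596,907 litres
Through Week 28: 690,161 litres
Final cumulative total 690,161 litres ≤ 720,000 litres; the threshold is never exceeded.

Not triggered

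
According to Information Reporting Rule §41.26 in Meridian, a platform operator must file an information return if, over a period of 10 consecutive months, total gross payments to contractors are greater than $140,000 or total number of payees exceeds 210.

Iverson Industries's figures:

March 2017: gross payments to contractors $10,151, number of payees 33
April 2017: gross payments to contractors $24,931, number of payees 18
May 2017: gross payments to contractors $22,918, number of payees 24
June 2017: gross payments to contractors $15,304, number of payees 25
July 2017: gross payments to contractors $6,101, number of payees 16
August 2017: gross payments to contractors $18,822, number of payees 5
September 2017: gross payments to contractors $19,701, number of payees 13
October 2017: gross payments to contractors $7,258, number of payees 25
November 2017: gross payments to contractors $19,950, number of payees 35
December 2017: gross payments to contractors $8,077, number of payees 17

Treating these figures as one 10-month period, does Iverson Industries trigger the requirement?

Total gross payments to contractors: $10,151 + $24,931 + $22,918 + $15,304 + $6,101 + $18,822 + $19,701 + $7,258 + $19,950 + $8,077 = $153,213 (> $140,000).
Total number of payees: 33 + 18 + 24 + 25 + 16 + 5 + 13 + 25 + 35 + 17 = 211 (> 210).
The test is 'or': at least one threshold is exceeded.

Yes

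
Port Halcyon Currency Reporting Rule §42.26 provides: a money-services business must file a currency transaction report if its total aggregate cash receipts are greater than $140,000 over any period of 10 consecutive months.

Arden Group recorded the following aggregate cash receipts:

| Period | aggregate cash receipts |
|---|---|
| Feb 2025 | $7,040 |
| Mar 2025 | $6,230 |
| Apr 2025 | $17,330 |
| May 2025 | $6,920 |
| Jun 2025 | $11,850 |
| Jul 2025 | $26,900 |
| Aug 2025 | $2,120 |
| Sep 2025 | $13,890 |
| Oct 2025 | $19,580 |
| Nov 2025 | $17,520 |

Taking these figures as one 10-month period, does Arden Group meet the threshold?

No

Total aggregate cash receipts: $7,040 + $6,230 + $17,330 + $6,920 + $11,850 + $26,900 + $2,120 + $13,890 + $19,580 + $17,520 = $129,380.
$129,380 ≤ $140,000, so the threshold is not exceeded.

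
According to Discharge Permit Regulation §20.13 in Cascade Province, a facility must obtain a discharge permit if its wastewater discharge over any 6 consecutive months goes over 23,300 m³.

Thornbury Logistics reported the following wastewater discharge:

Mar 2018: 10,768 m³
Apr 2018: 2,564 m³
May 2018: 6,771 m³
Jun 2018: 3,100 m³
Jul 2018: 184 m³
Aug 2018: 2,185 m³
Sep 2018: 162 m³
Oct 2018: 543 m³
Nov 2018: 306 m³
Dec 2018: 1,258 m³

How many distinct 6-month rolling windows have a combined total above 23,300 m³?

1

Mar 2018–Aug 2018: 10,768 m³ + 2,564 m³ + 6,771 m³ + 3,100 m³ + 184 m³ + 2,185 m³ = 25,572 m³ (over)
Apr 2018–Sep 2018: 2,564 m³ + 6,771 m³ + 3,100 m³ + 184 m³ + 2,185 m³ + 162 m³ = 14,966 m³ (under)
May 2018–Oct 2018: 6,771 m³ + 3,100 m³ + 184 m³ + 2,185 m³ + 162 m³ + 543 m³ = 12,945 m³ (under)
Jun 2018–Nov 2018: 3,100 m³ + 184 m³ + 2,185 m³ + 162 m³ + 543 m³ + 306 m³ = 6,480 m³ (under)
Jul 2018–Dec 2018: 184 m³ + 2,185 m³ + 162 m³ + 543 m³ + 306 m³ + 1,258 m³ = 4,638 m³ (under)
1 window exceeds the threshold.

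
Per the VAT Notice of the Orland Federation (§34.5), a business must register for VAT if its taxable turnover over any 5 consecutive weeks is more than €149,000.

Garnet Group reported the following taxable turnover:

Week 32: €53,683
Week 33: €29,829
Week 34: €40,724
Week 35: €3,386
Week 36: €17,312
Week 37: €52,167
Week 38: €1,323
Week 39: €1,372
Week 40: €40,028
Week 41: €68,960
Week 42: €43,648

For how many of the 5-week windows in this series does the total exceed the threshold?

Week 32–Week 36: €53,683 + €29,829 + €40,724 + €3,386 + €17,312 = €144,934 (under)
Week 33–Week 37: €29,829 + €40,724 + €3,386 + €17,312 + €52,167 = €143,418 (under)
Week 34–Week 38: €40,724 + €3,386 + €17,312 + €52,167 + €1,323 = €114,912 (under)
Week 35–Week 39: €3,386 + €17,312 + €52,167 + €1,323 + €1,372 = €75,560 (under)
Week 36–Week 40: €17,312 + €52,167 + €1,323 + €1,372 + €40,028 = €112,202 (under)
Week 37–Week 41: €52,167 + €1,323 + €1,372 + €40,028 + €68,960 = €163,850 (over)
Week 38–Week 42: €1,323 + €1,372 + €40,028 + €68,960 + €43,648 = €155,331 (over)
2 windows exceed the threshold.

2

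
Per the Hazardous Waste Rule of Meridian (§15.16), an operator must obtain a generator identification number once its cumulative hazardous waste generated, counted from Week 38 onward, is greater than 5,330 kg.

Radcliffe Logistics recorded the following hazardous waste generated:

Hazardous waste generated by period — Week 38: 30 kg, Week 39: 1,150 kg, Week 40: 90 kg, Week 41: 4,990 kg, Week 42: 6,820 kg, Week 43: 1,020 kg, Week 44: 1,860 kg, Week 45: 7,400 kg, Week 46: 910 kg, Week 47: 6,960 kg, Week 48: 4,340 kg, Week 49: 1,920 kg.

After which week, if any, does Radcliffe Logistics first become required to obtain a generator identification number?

Through Week 38: 30 kg
Through Week 39: 1,180 kg
Through Week 40: 1,270 kg
Through Week 41: 6,260 kg ← exceeds threshold

Week 41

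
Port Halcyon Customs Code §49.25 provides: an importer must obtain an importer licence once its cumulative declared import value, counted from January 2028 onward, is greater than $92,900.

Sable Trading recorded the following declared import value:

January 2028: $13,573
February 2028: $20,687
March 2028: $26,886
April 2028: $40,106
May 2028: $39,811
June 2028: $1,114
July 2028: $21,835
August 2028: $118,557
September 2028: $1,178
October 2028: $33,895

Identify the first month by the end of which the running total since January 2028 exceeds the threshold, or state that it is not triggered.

Through January 2028: $13,573
Through February 2028: $34,260
Through March 2028: $61,146
Through April 2028: $101,252 ← exceeds threshold

April 2028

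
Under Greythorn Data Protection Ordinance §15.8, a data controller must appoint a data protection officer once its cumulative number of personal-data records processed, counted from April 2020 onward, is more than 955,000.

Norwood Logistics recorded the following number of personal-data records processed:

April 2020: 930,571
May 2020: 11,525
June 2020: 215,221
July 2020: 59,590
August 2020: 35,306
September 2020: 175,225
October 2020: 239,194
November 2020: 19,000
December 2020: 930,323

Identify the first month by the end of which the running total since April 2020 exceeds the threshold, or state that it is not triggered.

June 2020

Through April 2020: 930,571
Through May 2020: 942,096
Through June 2020: 1,157,317 ← exceeds threshold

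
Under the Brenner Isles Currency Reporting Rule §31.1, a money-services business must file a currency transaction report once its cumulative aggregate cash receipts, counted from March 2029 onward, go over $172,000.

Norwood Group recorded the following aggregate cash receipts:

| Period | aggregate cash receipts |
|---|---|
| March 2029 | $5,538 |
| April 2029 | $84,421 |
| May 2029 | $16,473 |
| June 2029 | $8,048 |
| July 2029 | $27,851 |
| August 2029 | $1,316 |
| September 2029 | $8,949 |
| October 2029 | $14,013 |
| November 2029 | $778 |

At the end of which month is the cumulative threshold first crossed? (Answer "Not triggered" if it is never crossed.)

Not triggered

Through March 2029: $5,538
Through April 2029: $89,959
Through May 2029: $106,432
Through June 2029: $114,480
Through July 2029: $142,331
Through August 2029: $143,647
Through September 2029: $152,596
Through October 2029: $166,609
Through November 2029: $167,387
Final cumulative total $167,387 ≤ $172,000; the threshold is never exceeded.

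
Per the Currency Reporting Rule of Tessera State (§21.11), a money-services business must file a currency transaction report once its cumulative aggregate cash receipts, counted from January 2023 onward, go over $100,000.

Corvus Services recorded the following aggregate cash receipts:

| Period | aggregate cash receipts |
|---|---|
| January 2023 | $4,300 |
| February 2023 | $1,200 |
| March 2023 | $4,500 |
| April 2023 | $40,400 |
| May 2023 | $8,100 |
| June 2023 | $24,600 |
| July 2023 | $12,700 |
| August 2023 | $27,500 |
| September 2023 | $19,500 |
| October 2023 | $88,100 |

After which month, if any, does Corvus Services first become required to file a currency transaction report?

Through January 2023: $4,300
Through February 2023: $5,500
Through March 2023: $10,000
Through April 2023: $50,400
Through May 2023: $58,500
Through June 2023: $83,100
Through July 2023: $95,800
Through August 2023: $123,300 ← exceeds threshold

August 2023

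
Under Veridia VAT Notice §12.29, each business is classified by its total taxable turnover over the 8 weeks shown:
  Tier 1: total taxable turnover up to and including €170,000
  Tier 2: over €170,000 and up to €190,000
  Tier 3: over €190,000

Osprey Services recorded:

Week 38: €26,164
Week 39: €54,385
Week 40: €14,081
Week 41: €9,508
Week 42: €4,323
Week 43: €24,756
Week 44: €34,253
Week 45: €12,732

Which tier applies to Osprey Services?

Total taxable turnover: €26,164 + €54,385 + €14,081 + €9,508 + €4,323 + €24,756 + €34,253 + €12,732 = €180,202.
€170,000 < €180,202 ≤ €190,000, so Tier 2 applies.

Tier 2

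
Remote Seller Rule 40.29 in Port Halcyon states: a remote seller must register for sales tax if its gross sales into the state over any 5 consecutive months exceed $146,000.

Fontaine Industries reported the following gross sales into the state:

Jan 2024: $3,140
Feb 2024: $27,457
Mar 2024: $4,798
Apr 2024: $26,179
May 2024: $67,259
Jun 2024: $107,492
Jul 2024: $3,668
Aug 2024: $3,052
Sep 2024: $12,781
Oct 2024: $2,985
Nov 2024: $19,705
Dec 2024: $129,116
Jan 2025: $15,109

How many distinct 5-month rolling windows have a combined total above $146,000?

Jan 2024–May 2024: $3,140 + $27,457 + $4,798 + $26,179 + $67,259 = $128,833 (under)
Feb 2024–Jun 2024: $27,457 + $4,798 + $26,179 + $67,259 + $107,492 = $233,185 (over)
Mar 2024–Jul 2024: $4,798 + $26,179 + $67,259 + $107,492 + $3,668 = $209,396 (over)
Apr 2024–Aug 2024: $26,179 + $67,259 + $107,492 + $3,668 + $3,052 = $207,650 (over)
May 2024–Sep 2024: $67,259 + $107,492 + $3,668 + $3,052 + $12,781 = $194,252 (over)
Jun 2024–Oct 2024: $107,492 + $3,668 + $3,052 + $12,781 + $2,985 = $129,978 (under)
Jul 2024–Nov 2024: $3,668 + $3,052 + $12,781 + $2,985 + $19,705 = $42,191 (under)
Aug 2024–Dec 2024: $3,052 + $12,781 + $2,985 + $19,705 + $129,116 = $167,639 (over)
Sep 2024–Jan 2025: $12,781 + $2,985 + $19,705 + $129,116 + $15,109 = $179,696 (over)
6 windows exceed the threshold.

6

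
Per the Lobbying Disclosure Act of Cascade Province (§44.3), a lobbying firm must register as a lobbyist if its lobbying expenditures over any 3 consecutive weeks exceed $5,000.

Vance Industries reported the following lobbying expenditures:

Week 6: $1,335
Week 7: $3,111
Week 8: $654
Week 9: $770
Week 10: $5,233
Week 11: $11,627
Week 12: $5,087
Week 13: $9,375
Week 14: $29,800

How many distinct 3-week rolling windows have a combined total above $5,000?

6

Week 6–Week 8: $1,335 + $3,111 + $654 = $5,100 (over)
Week 7–Week 9: $3,111 + $654 + $770 = $4,535 (under)
Week 8–Week 10: $654 + $770 + $5,233 = $6,657 (over)
Week 9–Week 11: $770 + $5,233 + $11,627 = $17,630 (over)
Week 10–Week 12: $5,233 + $11,627 + $5,087 = $21,947 (over)
Week 11–Week 13: $11,627 + $5,087 + $9,375 = $26,089 (over)
Week 12–Week 14: $5,087 + $9,375 + $29,800 = $44,262 (over)
6 windows exceed the threshold.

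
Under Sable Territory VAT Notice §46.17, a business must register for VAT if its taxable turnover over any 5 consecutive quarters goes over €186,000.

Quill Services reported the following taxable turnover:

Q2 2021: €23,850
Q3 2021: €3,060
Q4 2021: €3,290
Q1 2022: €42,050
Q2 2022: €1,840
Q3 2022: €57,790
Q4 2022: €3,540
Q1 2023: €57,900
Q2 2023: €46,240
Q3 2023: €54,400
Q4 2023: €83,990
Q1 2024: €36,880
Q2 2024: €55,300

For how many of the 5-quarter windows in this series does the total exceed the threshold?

4

Q2 2021–Q2 2022: €23,850 + €3,060 + €3,290 + €42,050 + €1,840 = €74,090 (under)
Q3 2021–Q3 2022: €3,060 + €3,290 + €42,050 + €1,840 + €57,790 = €108,030 (under)
Q4 2021–Q4 2022: €3,290 + €42,050 + €1,840 + €57,790 + €3,540 = €108,510 (under)
Q1 2022–Q1 2023: €42,050 + €1,840 + €57,790 + €3,540 + €57,900 = €163,120 (under)
Q2 2022–Q2 2023: €1,840 + €57,790 + €3,540 + €57,900 + €46,240 = €167,310 (under)
Q3 2022–Q3 2023: €57,790 + €3,540 + €57,900 + €46,240 + €54,400 = €219,870 (over)
Q4 2022–Q4 2023: €3,540 + €57,900 + €46,240 + €54,400 + €83,990 = €246,070 (over)
Q1 2023–Q1 2024: €57,900 + €46,240 + €54,400 + €83,990 + €36,880 = €279,410 (over)
Q2 2023–Q2 2024: €46,240 + €54,400 + €83,990 + €36,880 + €55,300 = €276,810 (over)
4 windows exceed the threshold.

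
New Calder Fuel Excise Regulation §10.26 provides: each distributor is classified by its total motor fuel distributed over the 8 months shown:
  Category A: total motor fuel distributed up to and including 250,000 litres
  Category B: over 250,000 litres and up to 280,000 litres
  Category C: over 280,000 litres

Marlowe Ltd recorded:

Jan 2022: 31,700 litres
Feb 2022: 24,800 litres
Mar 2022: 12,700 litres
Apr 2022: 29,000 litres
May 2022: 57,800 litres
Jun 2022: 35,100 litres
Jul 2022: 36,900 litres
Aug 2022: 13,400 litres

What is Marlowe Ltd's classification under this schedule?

Category A

Total motor fuel distributed: 31,700 litres + 24,800 litres + 12,700 litres + 29,000 litres + 57,800 litres + 35,100 litres + 36,900 litres + 13,400 litres = 241,400 litres.
241,400 litres ≤ 250,000 litres, so Category A applies.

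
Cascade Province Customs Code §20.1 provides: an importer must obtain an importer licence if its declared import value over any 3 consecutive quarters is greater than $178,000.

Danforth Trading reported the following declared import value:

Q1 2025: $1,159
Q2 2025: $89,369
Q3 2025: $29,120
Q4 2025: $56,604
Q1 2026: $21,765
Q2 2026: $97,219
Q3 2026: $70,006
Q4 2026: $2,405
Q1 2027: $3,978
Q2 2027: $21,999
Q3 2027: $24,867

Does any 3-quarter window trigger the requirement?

Yes

Q1 2025–Q3 2025: $1,159 + $89,369 + $29,120 = $119,648 (under)
Q2 2025–Q4 2025: $89,369 + $29,120 + $56,604 = $175,093 (under)
Q3 2025–Q1 2026: $29,120 + $56,604 + $21,765 = $107,489 (under)
Q4 2025–Q2 2026: $56,604 + $21,765 + $97,219 = $175,588 (under)
Q1 2026–Q3 2026: $21,765 + $97,219 + $70,006 = $188,990 (over)
Q2 2026–Q4 2026: $97,219 + $70,006 + $2,405 = $169,630 (under)
Q3 2026–Q1 2027: $70,006 + $2,405 + $3,978 = $76,389 (under)
Q4 2026–Q2 2027: $2,405 + $3,978 + $21,999 = $28,382 (under)
Q1 2027–Q3 2027: $3,978 + $21,999 + $24,867 = $50,844 (under)
At least one window exceeds $178,000.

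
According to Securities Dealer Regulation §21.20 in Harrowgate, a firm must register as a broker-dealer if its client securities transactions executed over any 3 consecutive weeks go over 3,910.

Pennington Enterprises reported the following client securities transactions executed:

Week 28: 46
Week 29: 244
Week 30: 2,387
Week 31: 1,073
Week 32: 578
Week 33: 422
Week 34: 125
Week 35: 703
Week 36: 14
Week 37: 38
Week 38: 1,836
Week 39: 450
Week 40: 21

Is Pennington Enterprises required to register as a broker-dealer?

Week 28–Week 30: 46 + 244 + 2,387 = 2,677 (under)
Week 29–Week 31: 244 + 2,387 + 1,073 = 3,704 (under)
Week 30–Week 32: 2,387 + 1,073 + 578 = 4,038 (over)
Week 31–Week 33: 1,073 + 578 + 422 = 2,073 (under)
Week 32–Week 34: 578 + 422 + 125 = 1,125 (under)
Week 33–Week 35: 422 + 125 + 703 = 1,250 (under)
Week 34–Week 36: 125 + 703 + 14 = 842 (under)
Week 35–Week 37: 703 + 14 + 38 = 755 (under)
Week 36–Week 38: 14 + 38 + 1,836 = 1,888 (under)
Week 37–Week 39: 38 + 1,836 + 450 = 2,324 (under)
Week 38–Week 40: 1,836 + 450 + 21 = 2,307 (under)
At least one window exceeds 3,910.

Yes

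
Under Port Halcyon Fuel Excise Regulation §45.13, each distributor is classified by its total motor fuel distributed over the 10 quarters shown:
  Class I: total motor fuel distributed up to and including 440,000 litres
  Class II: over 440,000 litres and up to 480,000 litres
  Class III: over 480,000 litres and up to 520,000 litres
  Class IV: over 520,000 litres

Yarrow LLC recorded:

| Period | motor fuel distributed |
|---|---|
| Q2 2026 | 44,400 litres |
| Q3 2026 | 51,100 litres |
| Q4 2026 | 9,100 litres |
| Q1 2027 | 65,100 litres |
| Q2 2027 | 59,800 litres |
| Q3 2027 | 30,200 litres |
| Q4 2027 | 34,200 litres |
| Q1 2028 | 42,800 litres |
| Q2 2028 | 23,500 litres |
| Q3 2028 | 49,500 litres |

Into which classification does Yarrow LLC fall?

Class I

Total motor fuel distributed: 44,400 litres + 51,100 litres + 9,100 litres + 65,100 litres + 59,800 litres + 30,200 litres + 34,200 litres + 42,800 litres + 23,500 litres + 49,500 litres = 409,700 litres.
409,700 litres ≤ 440,000 litres, so Class I applies.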